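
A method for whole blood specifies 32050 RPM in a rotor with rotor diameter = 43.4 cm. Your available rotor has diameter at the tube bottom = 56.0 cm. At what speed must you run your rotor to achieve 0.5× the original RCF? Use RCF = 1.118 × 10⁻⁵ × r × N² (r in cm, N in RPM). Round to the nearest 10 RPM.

Original rotor: r = 43.4 / 2 = 21.7 cm
RCF_original = 1.118 × 10⁻⁵ × 21.7 × (32050)² = 1.118 × 10⁻⁵ × 21.7 × 1,027,202,500 ≈ 249,205.5 × g
Target RCF = 0.5 × 249,205.5 ≈ 124,602.8 × g
Your rotor: r = 56.0 / 2 = 28 cm
124,602.8 = 1.118 × 10⁻⁵ × 28 × N²
N² = 124,602.8 / (31.304 × 10⁻⁵) = 398,041,145
N ≈ √398,041,145 ≈ 19,951.0

19950 RPM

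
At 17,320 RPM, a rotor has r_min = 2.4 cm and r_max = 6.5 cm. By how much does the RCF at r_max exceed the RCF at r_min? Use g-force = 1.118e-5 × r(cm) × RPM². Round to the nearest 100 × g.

13800 ×g

RCF_max = 1.118 × 10⁻⁵ × 6.5 × (17320)² = 1.118 × 10⁻⁵ × 6.5 × 299,982,400 ≈ 21,799.7 × g
RCF_min = 1.118 × 10⁻⁵ × 2.4 × (17320)² = 1.118 × 10⁻⁵ × 2.4 × 299,982,400 ≈ 8,049.1 × g
ΔRCF = 21,799.7 − 8,049.1 = 13,750.6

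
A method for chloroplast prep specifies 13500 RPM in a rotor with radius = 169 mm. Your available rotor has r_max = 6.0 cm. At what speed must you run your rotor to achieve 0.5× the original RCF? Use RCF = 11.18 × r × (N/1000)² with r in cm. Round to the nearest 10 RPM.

Original rotor: r = 169 mm = 16.9 cm
RCF_original = 11.18 × 16.9 × (13.5)² = 11.18 × 16.9 × 182.25 ≈ 34,434.7 × g
Target RCF = 0.5 × 34,434.7 ≈ 17,217.3 × g
17,217.3 = 11.18 × 6 × (N/1000)²
(N/1000)² = 17,217.3 / 67.08 = 256.6682
N = 1000 × √256.6682 ≈ 16,020.9

≈ 16020 RPM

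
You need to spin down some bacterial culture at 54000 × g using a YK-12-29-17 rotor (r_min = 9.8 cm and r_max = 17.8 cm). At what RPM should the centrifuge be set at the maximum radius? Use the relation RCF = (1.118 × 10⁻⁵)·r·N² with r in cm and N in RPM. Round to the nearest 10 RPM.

N ≈ 16470 RPM

Use r_max = 17.8 cm.
54,000 = 1.118 × 10⁻⁵ × 17.8 × N²
N² = 54,000 / (19.9004 × 10⁻⁵) = 271,351,330
N ≈ √271,351,330 ≈ 16,472.7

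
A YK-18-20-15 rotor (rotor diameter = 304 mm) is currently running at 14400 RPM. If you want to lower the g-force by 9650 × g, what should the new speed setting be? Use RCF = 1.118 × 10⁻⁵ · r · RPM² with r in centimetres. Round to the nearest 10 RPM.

r = 304 mm / 2 = 152 mm = 15.2 cm
Current RCF = 1.118 × 10⁻⁵ × 15.2 × (14400)² = 1.118 × 10⁻⁵ × 15.2 × 207,360,000 ≈ 35,237.9 × g
Target RCF = 35,237.9 − 9,650 = 25,587.9 × g
N² = 25,587.9 / (16.9936 × 10⁻⁵) = 150,573,745
N ≈ √150,573,745 ≈ 12,270.8

≈ 12270 RPM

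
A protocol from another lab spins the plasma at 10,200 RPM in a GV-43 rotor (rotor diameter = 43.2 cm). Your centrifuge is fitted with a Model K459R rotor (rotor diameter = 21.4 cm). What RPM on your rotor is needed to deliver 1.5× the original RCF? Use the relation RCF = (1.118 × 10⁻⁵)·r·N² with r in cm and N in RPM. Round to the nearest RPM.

Original rotor: r = 43.2 / 2 = 21.6 cm
RCF_original = 1.118 × 10⁻⁵ × 21.6 × (10200)² = 1.118 × 10⁻⁵ × 21.6 × 104,040,000 ≈ 25,124.4 × g
Target RCF = 1.5 × 25,124.4 ≈ 37,686.6 × g
Your rotor: r = 21.4 / 2 = 10.7 cm
37,686.6 = 1.118 × 10⁻⁵ × 10.7 × N²
N² = 37,686.6 / (11.9626 × 10⁻⁵) = 315,036,865
N ≈ √315,036,865 ≈ 17,749.3

17749 RPM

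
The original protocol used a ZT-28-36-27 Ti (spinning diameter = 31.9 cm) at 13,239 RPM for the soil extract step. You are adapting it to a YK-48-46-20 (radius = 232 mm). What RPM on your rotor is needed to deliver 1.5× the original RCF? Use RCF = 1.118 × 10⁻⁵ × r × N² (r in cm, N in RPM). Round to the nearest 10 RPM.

Original rotor: r = 31.9 / 2 = 15.95 cm
RCF = 1.118 × 10⁻⁵ × r × N²
RCF_original = 1.118 × 10⁻⁵ × 15.95 × (13239)² = 1.118 × 10⁻⁵ × 15.95 × 175,271,121 ≈ 31,254.5 × g
Target RCF = 1.5 × 31,254.5 ≈ 46,881.8 × g
Your rotor: r = 232 mm = 23.2 cm
46,881.8 = 1.118 × 10⁻⁵ × 23.2 × N²
N² = 46,881.8 / (25.9376 × 10⁻⁵) = 180,748,412
N ≈ √180,748,412 ≈ 13,444.3

13440 RPM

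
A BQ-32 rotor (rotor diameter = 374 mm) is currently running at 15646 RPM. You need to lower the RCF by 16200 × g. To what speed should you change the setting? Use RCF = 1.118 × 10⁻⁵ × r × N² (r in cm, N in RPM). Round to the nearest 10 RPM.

12930 RPM

r = 374 mm / 2 = 187 mm = 18.7 cm
Current RCF = 1.118 × 10⁻⁵ × 18.7 × (15646)² = 1.118 × 10⁻⁵ × 18.7 × 244,797,316 ≈ 51,178.8 × g
Target RCF = 51,178.8 − 16,200 = 34,978.8 × g
N² = 34,978.8 / (20.9066 × 10⁻⁵) = 167,309,845
N ≈ √167,309,845 ≈ 12,934.8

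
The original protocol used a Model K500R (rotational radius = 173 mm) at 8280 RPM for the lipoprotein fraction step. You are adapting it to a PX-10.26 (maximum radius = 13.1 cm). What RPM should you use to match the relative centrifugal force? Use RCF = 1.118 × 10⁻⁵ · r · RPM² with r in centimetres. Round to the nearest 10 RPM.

Original rotor: r = 173 mm = 17.3 cm
RCF_original = 1.118 × 10⁻⁵ × 17.3 × (8280)² = 1.118 × 10⁻⁵ × 17.3 × 68,558,400 ≈ 13,260.2 × g
13,260.2 = 1.118 × 10⁻⁵ × 13.1 × N²
N² = 13,260.2 / (14.6458 × 10⁻⁵) = 90,539,267
N ≈ √90,539,267 ≈ 9,515.2

9520 RPM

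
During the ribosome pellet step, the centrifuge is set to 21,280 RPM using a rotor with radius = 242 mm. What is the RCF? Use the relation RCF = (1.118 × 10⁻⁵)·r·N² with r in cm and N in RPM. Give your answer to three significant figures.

≈ 123000 × g

r = 242 mm = 24.2 cm
RCF = 1.118 × 10⁻⁵ × 24.2 × (21280)² = 1.118 × 10⁻⁵ × 24.2 × 452,838,400 ≈ 122,518.1 × g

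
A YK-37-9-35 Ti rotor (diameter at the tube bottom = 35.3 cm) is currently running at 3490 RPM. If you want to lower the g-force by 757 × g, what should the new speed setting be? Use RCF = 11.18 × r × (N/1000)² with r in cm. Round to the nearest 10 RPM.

r = 35.3 / 2 = 17.65 cm
Current RCF = 11.18 × 17.65 × (3.49)² = 11.18 × 17.65 × 12.1801 ≈ 2,403.5 × g
Target RCF = 2,403.5 − 757 = 1,646.5 × g
(N/1000)² = 1,646.5 / 197.327 = 8.344018
N = 1000 × √8.344018 ≈ 2,888.6

N₂ ≈ 2890 RPM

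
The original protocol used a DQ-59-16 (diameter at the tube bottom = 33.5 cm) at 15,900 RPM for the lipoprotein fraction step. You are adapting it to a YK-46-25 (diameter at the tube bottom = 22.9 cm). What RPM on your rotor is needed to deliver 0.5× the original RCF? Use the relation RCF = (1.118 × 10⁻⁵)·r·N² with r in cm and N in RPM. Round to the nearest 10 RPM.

Original rotor: r = 33.5 / 2 = 16.75 cm
RCF = 1.118 × 10⁻⁵ × r × N²
RCF_original = 1.118 × 10⁻⁵ × 16.75 × (15900)² = 1.118 × 10⁻⁵ × 16.75 × 252,810,000 ≈ 47,342.5 × g
Target RCF = 0.5 × 47,342.5 ≈ 23,671.2 × g
Your rotor: r = 22.9 / 2 = 11.45 cm
23,671.2 = 1.118 × 10⁻⁵ × 11.45 × N²
N² = 23,671.2 / (12.8011 × 10⁻⁵) = 184,915,359
N ≈ √184,915,359 ≈ 13,598.4

≈ 13600 RPM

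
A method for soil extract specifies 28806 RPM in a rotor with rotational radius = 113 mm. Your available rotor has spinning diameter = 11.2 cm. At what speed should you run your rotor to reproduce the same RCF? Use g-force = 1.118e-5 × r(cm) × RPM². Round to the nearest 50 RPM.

Original rotor: r = 113 mm = 11.3 cm
RCF = 1.118 × 10⁻⁵ × r × N²
RCF_original = 1.118 × 10⁻⁵ × 11.3 × (28806)² = 1.118 × 10⁻⁵ × 11.3 × 829,785,636 ≈ 104,830.1 × g
Your rotor: r = 11.2 / 2 = 5.6 cm
104,830.1 = 1.118 × 10⁻⁵ × 5.6 × N²
N² = 104,830.1 / (6.2608 × 10⁻⁵) = 1,674,388,257
N ≈ √1,674,388,257 ≈ 40,919.3

40900 RPM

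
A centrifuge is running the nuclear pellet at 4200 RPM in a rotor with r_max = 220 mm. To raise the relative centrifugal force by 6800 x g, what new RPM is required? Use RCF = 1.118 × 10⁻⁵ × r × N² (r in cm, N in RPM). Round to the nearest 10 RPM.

r = 220 mm = 22.0 cm
Current RCF = 1.118 × 10⁻⁵ × 22 × (4200)² = 1.118 × 10⁻⁵ × 22 × 17,640,000 ≈ 4,338.7 × g
Target RCF = 4,338.7 + 6,800 = 11,138.7 × g
N² = 11,138.7 / (24.596 × 10⁻⁵) = 45,286,632
N ≈ √45,286,632 ≈ 6,729.5

N₂ ≈ 6730 RPM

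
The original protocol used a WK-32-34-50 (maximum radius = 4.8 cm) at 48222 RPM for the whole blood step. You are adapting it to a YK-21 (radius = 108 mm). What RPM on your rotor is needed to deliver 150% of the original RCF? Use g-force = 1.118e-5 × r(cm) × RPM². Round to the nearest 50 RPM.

39350 RPM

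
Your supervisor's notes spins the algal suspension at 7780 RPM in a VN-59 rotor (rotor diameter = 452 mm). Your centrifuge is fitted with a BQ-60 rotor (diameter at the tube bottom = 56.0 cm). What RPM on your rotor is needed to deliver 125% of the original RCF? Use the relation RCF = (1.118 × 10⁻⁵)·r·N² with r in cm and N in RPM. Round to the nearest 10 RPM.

Original rotor: r = 452 mm / 2 = 226 mm = 22.6 cm
RCF = 1.118 × 10⁻⁵ × r × N²
RCF_original = 1.118 × 10⁻⁵ × 22.6 × (7780)² = 1.118 × 10⁻⁵ × 22.6 × 60,528,400 ≈ 15,293.6 × g
Target RCF = 1.25 × 15,293.6 ≈ 19,117 × g
Your rotor: r = 56.0 / 2 = 28 cm
19,117 = 1.118 × 10⁻⁵ × 28 × N²
N² = 19,117 / (31.304 × 10⁻⁵) = 61,068,873
N ≈ √61,068,873 ≈ 7,814.7

≈ 7810 RPM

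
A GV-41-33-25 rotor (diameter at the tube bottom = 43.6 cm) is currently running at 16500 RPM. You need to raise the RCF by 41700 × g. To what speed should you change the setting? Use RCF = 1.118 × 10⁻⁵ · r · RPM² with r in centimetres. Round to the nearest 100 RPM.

21100 RPM

r = 43.6 / 2 = 21.8 cm
Current RCF = 1.118 × 10⁻⁵ × 21.8 × (16500)² = 1.118 × 10⁻⁵ × 21.8 × 272,250,000 ≈ 66,353.9 × g
Target RCF = 66,353.9 + 41,700 = 108,053.9 × g
N² = 108,053.9 / (24.3724 × 10⁻⁵) = 443,345,341
N ≈ √443,345,341 ≈ 21,055.8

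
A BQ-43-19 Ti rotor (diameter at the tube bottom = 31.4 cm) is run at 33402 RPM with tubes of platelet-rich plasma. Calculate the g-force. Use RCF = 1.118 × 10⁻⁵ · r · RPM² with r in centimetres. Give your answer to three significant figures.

≈ 196000 g

r = 31.4 / 2 = 15.7 cm
RCF = 1.118 × 10⁻⁵ × 15.7 × (33402)² = 1.118 × 10⁻⁵ × 15.7 × 1,115,693,604 ≈ 195,833.2 × g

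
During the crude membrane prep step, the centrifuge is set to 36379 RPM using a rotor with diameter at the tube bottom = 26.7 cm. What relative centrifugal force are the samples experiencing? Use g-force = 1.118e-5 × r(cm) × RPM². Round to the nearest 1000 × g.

RCF ≈ 198000 x g

r = 26.7 / 2 = 13.35 cm
RCF = 1.118 × 10⁻⁵ × 13.35 × (36379)² = 1.118 × 10⁻⁵ × 13.35 × 1,323,431,641 ≈ 197,526.1 × g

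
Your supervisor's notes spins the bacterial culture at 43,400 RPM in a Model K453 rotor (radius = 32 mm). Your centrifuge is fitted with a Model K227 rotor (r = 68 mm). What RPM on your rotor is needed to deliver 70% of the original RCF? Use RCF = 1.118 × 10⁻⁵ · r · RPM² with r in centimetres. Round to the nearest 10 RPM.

24910 RPM

Original rotor: r = 32 mm = 3.2 cm
RCF_original = 1.118 × 10⁻⁵ × 3.2 × (43400)² = 1.118 × 10⁻⁵ × 3.2 × 1,883,560,000 ≈ 67,386.2 × g
Target RCF = 0.7 × 67,386.2 ≈ 47,170.3 × g
Your rotor: r = 68 mm = 6.8 cm
47,170.3 = 1.118 × 10⁻⁵ × 6.8 × N²
N² = 47,170.3 / (7.6024 × 10⁻⁵) = 620,465,906
N ≈ √620,465,906 ≈ 24,909.2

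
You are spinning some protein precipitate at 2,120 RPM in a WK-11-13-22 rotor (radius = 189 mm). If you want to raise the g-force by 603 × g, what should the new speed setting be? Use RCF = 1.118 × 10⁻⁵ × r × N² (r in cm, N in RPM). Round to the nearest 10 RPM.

N₂ ≈ 2710 RPM

r = 189 mm = 18.9 cm
Current RCF = 1.118 × 10⁻⁵ × 18.9 × (2120)² = 1.118 × 10⁻⁵ × 18.9 × 4,494,400 ≈ 949.7 × g
Target RCF = 949.7 + 603 = 1,552.7 × g
N² = 1,552.7 / (21.1302 × 10⁻⁵) = 7,348,250
N ≈ √7,348,250 ≈ 2,710.8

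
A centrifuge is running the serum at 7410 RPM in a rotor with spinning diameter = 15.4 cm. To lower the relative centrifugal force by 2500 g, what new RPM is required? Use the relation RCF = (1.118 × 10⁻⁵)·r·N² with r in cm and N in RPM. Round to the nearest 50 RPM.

5100 RPM

r = 15.4 / 2 = 7.7 cm
Current RCF = 1.118 × 10⁻⁵ × 7.7 × (7410)² = 1.118 × 10⁻⁵ × 7.7 × 54,908,100 ≈ 4,726.8 × g
Target RCF = 4,726.8 − 2,500 = 2,226.8 × g
N² = 2,226.8 / (8.6086 × 10⁻⁵) = 25,867,156
N ≈ √25,867,156 ≈ 5,086.0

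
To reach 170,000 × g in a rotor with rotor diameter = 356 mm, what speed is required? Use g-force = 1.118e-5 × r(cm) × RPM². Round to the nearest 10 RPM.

N ≈ 29230 RPM

r = 356 mm / 2 = 178 mm = 17.8 cm
RCF = 1.118 × 10⁻⁵ × r × N²
170,000 = 1.118 × 10⁻⁵ × 17.8 × N²
N² = 170,000 / (19.9004 × 10⁻⁵) = 854,254,186
N ≈ √854,254,186 ≈ 29,227.6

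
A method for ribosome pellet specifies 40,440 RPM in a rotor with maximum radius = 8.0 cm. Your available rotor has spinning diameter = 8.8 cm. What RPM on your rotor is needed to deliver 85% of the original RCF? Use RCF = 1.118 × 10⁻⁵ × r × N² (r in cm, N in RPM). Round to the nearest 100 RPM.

RCF_original = 1.118 × 10⁻⁵ × 8 × (40440)² = 1.118 × 10⁻⁵ × 8 × 1,635,393,600 ≈ 146,269.6 × g
Target RCF = 0.85 × 146,269.6 ≈ 124,329.2 × g
Your rotor: r = 8.8 / 2 = 4.4 cm
124,329.2 = 1.118 × 10⁻⁵ × 4.4 × N²
N² = 124,329.2 / (4.9192 × 10⁻⁵) = 2,527,427,224
N ≈ √2,527,427,224 ≈ 50,273.5

≈ 50300 RPM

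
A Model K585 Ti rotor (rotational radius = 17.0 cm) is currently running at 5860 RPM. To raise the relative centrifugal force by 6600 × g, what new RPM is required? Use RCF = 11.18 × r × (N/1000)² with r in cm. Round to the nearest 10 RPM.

Current RCF = 11.18 × 17 × (5.86)² = 11.18 × 17 × 34.3396 ≈ 6,526.6 × g
Target RCF = 6,526.6 + 6,600 = 13,126.6 × g
(N/1000)² = 13,126.6 / 190.06 = 69.06556
N = 1000 × √69.06556 ≈ 8,310.6

8310 RPM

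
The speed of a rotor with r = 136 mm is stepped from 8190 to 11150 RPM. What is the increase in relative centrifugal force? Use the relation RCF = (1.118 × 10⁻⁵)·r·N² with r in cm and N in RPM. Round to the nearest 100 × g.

8700 g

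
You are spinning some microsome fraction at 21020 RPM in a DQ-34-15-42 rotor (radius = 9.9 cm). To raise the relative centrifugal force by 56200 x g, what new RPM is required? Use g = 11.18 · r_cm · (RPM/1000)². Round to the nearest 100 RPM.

Current RCF = 11.18 × 9.9 × (21.02)² = 11.18 × 9.9 × 441.8404 ≈ 48,903.8 × g
Target RCF = 48,903.8 + 56,200 = 105,103.8 × g
(N/1000)² = 105,103.8 / 110.682 = 949.6016
N = 1000 × √949.6016 ≈ 30,815.6

≈ 30800 RPM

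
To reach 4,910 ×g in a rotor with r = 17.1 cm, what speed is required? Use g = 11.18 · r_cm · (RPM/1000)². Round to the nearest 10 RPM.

RCF = 11.18 × r × (N/1000)²
4,910 = 11.18 × 17.1 × (N/1000)²
(N/1000)² = 4,910 / 191.178 = 25.68287
N = 1000 × √25.68287 ≈ 5,067.8

≈ 5070 RPM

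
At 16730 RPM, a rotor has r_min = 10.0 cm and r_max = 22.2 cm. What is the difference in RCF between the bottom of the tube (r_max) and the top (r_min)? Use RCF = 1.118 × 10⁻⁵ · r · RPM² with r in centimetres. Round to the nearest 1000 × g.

≈ 38000 ×g

RCF_max = 1.118 × 10⁻⁵ × 22.2 × (16730)² = 1.118 × 10⁻⁵ × 22.2 × 279,892,900 ≈ 69,468.3 × g
RCF_min = 1.118 × 10⁻⁵ × 10 × (16730)² = 1.118 × 10⁻⁵ × 10 × 279,892,900 ≈ 31,292 × g
ΔRCF = 69,468.3 − 31,292 = 38,176.3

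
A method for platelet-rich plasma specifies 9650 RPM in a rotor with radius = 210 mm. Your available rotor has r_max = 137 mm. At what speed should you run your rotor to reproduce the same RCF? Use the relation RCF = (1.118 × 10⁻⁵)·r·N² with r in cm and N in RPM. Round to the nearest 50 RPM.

≈ 11950 RPM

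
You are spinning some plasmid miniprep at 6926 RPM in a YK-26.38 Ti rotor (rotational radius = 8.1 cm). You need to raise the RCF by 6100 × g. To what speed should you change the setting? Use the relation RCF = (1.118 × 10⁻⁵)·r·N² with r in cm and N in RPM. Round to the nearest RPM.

10739 RPM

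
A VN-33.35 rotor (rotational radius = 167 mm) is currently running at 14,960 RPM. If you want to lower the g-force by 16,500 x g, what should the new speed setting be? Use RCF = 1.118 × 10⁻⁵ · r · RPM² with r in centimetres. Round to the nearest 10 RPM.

N₂ ≈ 11640 RPM

r = 167 mm = 16.7 cm
Current RCF = 1.118 × 10⁻⁵ × 16.7 × (14960)² = 1.118 × 10⁻⁵ × 16.7 × 223,801,600 ≈ 41,785.1 × g
Target RCF = 41,785.1 − 16,500 = 25,285.1 × g
N² = 25,285.1 / (18.6706 × 10⁻⁵) = 135,427,356
N ≈ √135,427,356 ≈ 11,637.3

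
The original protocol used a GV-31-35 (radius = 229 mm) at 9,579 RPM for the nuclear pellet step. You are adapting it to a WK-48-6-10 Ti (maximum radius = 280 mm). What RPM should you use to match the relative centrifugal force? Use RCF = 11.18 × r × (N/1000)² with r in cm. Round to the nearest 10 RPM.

Original rotor: r = 229 mm = 22.9 cm
RCF_original = 11.18 × 22.9 × (9.579)² = 11.18 × 22.9 × 91.757241 ≈ 23,491.9 × g
Your rotor: r = 280 mm = 28.0 cm
23,491.9 = 11.18 × 28 × (N/1000)²
(N/1000)² = 23,491.9 / 313.04 = 75.0444
N = 1000 × √75.0444 ≈ 8,662.8

8660 RPM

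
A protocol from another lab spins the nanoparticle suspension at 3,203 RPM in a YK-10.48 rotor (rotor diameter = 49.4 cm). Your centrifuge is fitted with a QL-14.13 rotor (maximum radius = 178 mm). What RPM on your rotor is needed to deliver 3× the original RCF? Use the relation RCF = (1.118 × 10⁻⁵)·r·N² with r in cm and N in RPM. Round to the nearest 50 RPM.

≈ 6550 RPM

Original rotor: r = 49.4 / 2 = 24.7 cm
RCF_original = 1.118 × 10⁻⁵ × 24.7 × (3203)² = 1.118 × 10⁻⁵ × 24.7 × 10,259,209 ≈ 2,833 × g
Target RCF = 3 × 2,833 ≈ 8,499 × g
Your rotor: r = 178 mm = 17.8 cm
8,499 = 1.118 × 10⁻⁵ × 17.8 × N²
N² = 8,499 / (19.9004 × 10⁻⁵) = 42,707,684
N ≈ √42,707,684 ≈ 6,535.1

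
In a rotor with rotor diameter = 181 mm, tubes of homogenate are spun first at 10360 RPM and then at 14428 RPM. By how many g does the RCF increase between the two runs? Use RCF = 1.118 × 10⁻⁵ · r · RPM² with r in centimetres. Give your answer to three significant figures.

r = 181 mm / 2 = 90.5 mm = 9.05 cm
RCF₁ = 1.118 × 10⁻⁵ × 9.05 × (10360)² = 1.118 × 10⁻⁵ × 9.05 × 107,329,600 ≈ 10,859.5 × g
RCF₂ = 1.118 × 10⁻⁵ × 9.05 × (14428)² = 1.118 × 10⁻⁵ × 9.05 × 208,167,184 ≈ 21,062.1 × g
Increase = 21,062.1 − 10,859.5 = 10,202.6

≈ 10200 g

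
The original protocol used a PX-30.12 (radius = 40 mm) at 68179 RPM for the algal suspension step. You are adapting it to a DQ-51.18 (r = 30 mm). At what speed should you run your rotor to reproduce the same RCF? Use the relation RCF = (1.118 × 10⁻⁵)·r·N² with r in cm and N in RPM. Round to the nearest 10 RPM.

78730 RPM

Original rotor: r = 40 mm = 4.0 cm
RCF_original = 1.118 × 10⁻⁵ × 4 × (68179)² = 1.118 × 10⁻⁵ × 4 × 4,648,376,041 ≈ 207,875.4 × g
Your rotor: r = 30 mm = 3.0 cm
207,875.4 = 1.118 × 10⁻⁵ × 3 × N²
N² = 207,875.4 / (3.354 × 10⁻⁵) = 6,197,835,420
N ≈ √6,197,835,420 ≈ 78,726.3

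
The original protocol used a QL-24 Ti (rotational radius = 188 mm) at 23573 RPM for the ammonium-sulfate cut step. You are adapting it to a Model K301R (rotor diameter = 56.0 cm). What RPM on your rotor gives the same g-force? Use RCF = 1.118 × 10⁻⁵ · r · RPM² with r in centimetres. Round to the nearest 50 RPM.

≈ 19300 RPM

Original rotor: r = 188 mm = 18.8 cm
RCF_original = 1.118 × 10⁻⁵ × 18.8 × (23573)² = 1.118 × 10⁻⁵ × 18.8 × 555,686,329 ≈ 116,796.4 × g
Your rotor: r = 56.0 / 2 = 28 cm
116,796.4 = 1.118 × 10⁻⁵ × 28 × N²
N² = 116,796.4 / (31.304 × 10⁻⁵) = 373,103,757
N ≈ √373,103,757 ≈ 19,315.9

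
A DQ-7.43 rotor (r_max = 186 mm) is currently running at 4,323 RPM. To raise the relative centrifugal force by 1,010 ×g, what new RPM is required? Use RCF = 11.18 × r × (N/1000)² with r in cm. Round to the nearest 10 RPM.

N₂ ≈ 4850 RPM

r = 186 mm = 18.6 cm
Current RCF = 11.18 × 18.6 × (4.323)² = 11.18 × 18.6 × 18.688329 ≈ 3,886.2 × g
Target RCF = 3,886.2 + 1,010 = 4,896.2 × g
(N/1000)² = 4,896.2 / 207.948 = 23.54531
N = 1000 × √23.54531 ≈ 4,852.4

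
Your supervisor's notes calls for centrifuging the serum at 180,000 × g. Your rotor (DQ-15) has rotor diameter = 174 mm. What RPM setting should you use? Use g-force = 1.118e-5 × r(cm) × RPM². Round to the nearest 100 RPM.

r = 174 mm / 2 = 87 mm = 8.7 cm
180,000 = 1.118 × 10⁻⁵ × 8.7 × N²
N² = 180,000 / (9.7266 × 10⁻⁵) = 1,850,595,275
N ≈ √1,850,595,275 ≈ 43,018.5

N ≈ 43000 RPM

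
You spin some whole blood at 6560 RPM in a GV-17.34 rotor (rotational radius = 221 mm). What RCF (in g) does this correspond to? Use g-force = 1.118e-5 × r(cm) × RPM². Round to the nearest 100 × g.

10600 g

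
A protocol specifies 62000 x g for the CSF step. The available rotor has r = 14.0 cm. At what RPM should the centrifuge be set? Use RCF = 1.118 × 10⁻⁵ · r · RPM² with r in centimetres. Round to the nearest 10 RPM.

N ≈ 19900 RPM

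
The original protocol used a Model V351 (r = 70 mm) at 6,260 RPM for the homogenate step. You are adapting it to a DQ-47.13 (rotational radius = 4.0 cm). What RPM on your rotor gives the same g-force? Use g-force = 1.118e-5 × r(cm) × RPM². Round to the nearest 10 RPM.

8280 RPM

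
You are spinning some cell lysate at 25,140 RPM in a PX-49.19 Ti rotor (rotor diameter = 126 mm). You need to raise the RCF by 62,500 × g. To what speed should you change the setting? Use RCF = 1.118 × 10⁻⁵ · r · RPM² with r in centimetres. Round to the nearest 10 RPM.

38980 RPM

r = 126 mm / 2 = 63 mm = 6.3 cm
Current RCF = 1.118 × 10⁻⁵ × 6.3 × (25140)² = 1.118 × 10⁻⁵ × 6.3 × 632,019,600 ≈ 44,515.7 × g
Target RCF = 44,515.7 + 62,500 = 107,015.7 × g
N² = 107,015.7 / (7.0434 × 10⁻⁵) = 1,519,375,586
N ≈ √1,519,375,586 ≈ 38,979.2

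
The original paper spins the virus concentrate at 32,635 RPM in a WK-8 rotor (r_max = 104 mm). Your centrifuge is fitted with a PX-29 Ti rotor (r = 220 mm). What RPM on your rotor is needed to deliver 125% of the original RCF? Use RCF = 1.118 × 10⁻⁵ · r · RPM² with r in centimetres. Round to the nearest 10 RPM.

25090 RPM

Original rotor: r = 104 mm = 10.4 cm
RCF_original = 1.118 × 10⁻⁵ × 10.4 × (32635)² = 1.118 × 10⁻⁵ × 10.4 × 1,065,043,225 ≈ 123,834.7 × g
Target RCF = 1.25 × 123,834.7 ≈ 154,793.4 × g
Your rotor: r = 220 mm = 22.0 cm
154,793.4 = 1.118 × 10⁻⁵ × 22 × N²
N² = 154,793.4 / (24.596 × 10⁻⁵) = 629,343,796
N ≈ √629,343,796 ≈ 25,086.7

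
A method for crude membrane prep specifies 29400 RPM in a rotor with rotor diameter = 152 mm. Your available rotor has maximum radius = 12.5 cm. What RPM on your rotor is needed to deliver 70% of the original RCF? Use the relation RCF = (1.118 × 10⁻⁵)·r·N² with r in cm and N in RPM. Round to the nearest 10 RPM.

19180 RPM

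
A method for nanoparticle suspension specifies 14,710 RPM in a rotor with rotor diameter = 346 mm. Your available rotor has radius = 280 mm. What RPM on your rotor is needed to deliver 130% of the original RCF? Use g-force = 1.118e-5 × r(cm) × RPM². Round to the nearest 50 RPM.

≈ 13200 RPM

Original rotor: r = 346 mm / 2 = 173 mm = 17.3 cm
RCF_original = 1.118 × 10⁻⁵ × 17.3 × (14710)² = 1.118 × 10⁻⁵ × 17.3 × 216,384,100 ≈ 41,851.7 × g
Target RCF = 1.3 × 41,851.7 ≈ 54,407.2 × g
Your rotor: r = 280 mm = 28.0 cm
54,407.2 = 1.118 × 10⁻⁵ × 28 × N²
N² = 54,407.2 / (31.304 × 10⁻⁵) = 173,802,709
N ≈ √173,802,709 ≈ 13,183.4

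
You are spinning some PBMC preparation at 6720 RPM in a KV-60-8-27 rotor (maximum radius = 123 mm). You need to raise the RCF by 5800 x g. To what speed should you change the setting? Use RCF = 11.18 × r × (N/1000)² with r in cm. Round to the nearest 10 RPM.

≈ 9350 RPM

r = 123 mm = 12.3 cm
Current RCF = 11.18 × 12.3 × (6.72)² = 11.18 × 12.3 × 45.1584 ≈ 6,209.9 × g
Target RCF = 6,209.9 + 5,800 = 12,009.9 × g
(N/1000)² = 12,009.9 / 137.514 = 87.33583
N = 1000 × √87.33583 ≈ 9,345.4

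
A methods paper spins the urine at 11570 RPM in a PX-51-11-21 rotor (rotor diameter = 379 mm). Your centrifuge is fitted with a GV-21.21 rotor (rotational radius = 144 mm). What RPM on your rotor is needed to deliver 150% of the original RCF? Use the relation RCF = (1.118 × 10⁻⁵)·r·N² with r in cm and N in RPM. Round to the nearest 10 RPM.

≈ 16260 RPM

Original rotor: r = 379 mm / 2 = 189.5 mm = 18.95 cm
RCF_original = 1.118 × 10⁻⁵ × 18.95 × (11570)² = 1.118 × 10⁻⁵ × 18.95 × 133,864,900 ≈ 28,360.8 × g
Target RCF = 1.5 × 28,360.8 ≈ 42,541.2 × g
Your rotor: r = 144 mm = 14.4 cm
42,541.2 = 1.118 × 10⁻⁵ × 14.4 × N²
N² = 42,541.2 / (16.0992 × 10⁻⁵) = 264,244,186
N ≈ √264,244,186 ≈ 16,255.6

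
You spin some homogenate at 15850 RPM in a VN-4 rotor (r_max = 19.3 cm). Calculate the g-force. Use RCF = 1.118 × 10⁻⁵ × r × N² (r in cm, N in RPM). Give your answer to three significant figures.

≈ 54200 ×g

RCF = 1.118 × 10⁻⁵ × 19.3 × (15850)² = 1.118 × 10⁻⁵ × 19.3 × 251,222,500 ≈ 54,207.3 × g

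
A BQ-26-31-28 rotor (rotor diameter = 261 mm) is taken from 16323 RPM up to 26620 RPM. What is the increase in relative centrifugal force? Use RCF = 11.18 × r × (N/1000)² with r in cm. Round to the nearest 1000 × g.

≈ 65000 x g

r = 261 mm / 2 = 130.5 mm = 13.05 cm
RCF₁ = 11.18 × 13.05 × (16.323)² = 11.18 × 13.05 × 266.440329 ≈ 38,873.4 × g
RCF₂ = 11.18 × 13.05 × (26.62)² = 11.18 × 13.05 × 708.6244 ≈ 103,387.6 × g
Increase = 103,387.6 − 38,873.4 = 64,514.2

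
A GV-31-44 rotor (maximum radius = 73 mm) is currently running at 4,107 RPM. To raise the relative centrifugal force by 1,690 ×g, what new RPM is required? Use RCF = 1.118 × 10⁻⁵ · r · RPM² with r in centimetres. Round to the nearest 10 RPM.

r = 73 mm = 7.3 cm
Current RCF = 1.118 × 10⁻⁵ × 7.3 × (4107)² = 1.118 × 10⁻⁵ × 7.3 × 16,867,449 ≈ 1,376.6 × g
Target RCF = 1,376.6 + 1,690 = 3,066.6 × g
N² = 3,066.6 / (8.1614 × 10⁻⁵) = 37,574,436
N ≈ √37,574,436 ≈ 6,129.8

N₂ ≈ 6130 RPM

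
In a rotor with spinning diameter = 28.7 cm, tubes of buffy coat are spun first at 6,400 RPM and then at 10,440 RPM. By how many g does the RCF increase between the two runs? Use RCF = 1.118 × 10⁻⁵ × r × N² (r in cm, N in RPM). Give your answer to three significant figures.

≈ 10900 g

r = 28.7 / 2 = 14.35 cm
RCF₁ = 1.118 × 10⁻⁵ × 14.35 × (6400)² = 1.118 × 10⁻⁵ × 14.35 × 40,960,000 ≈ 6,571.3 × g
RCF₂ = 1.118 × 10⁻⁵ × 14.35 × (10440)² = 1.118 × 10⁻⁵ × 14.35 × 108,993,600 ≈ 17,486.2 × g
Increase = 17,486.2 − 6,571.3 = 10,914.9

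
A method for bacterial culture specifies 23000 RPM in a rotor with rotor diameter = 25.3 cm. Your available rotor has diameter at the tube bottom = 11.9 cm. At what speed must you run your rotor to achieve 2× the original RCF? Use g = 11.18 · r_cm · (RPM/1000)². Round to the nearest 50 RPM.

Original rotor: r = 25.3 / 2 = 12.65 cm
RCF = 11.18 × r × (N/1000)²
RCF_original = 11.18 × 12.65 × (23)² = 11.18 × 12.65 × 529 ≈ 74,814.9 × g
Target RCF = 2 × 74,814.9 ≈ 149,629.8 × g
Your rotor: r = 11.9 / 2 = 5.95 cm
149,629.8 = 11.18 × 5.95 × (N/1000)²
(N/1000)² = 149,629.8 / 66.521 = 2249.362
N = 1000 × √2249.362 ≈ 47,427.4

≈ 47450 RPM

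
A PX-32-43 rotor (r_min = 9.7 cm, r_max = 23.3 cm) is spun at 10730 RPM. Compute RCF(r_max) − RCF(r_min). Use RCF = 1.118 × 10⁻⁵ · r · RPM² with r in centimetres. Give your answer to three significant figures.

ΔRCF = 1.118 × 10⁻⁵ × (r_max − r_min) × N² = 1.118 × 10⁻⁵ × 13.6 × 115,132,900 ≈ 17,505.7

≈ 17500 x g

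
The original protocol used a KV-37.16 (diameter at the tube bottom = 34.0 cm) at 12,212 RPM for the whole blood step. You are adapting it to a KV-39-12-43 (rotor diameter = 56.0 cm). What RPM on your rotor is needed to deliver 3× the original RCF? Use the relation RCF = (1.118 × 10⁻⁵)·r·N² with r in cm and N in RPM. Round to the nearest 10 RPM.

Original rotor: r = 34.0 / 2 = 17 cm
RCF_original = 1.118 × 10⁻⁵ × 17 × (12212)² = 1.118 × 10⁻⁵ × 17 × 149,132,944 ≈ 28,344.2 × g
Target RCF = 3 × 28,344.2 ≈ 85,032.6 × g
Your rotor: r = 56.0 / 2 = 28 cm
85,032.6 = 1.118 × 10⁻⁵ × 28 × N²
N² = 85,032.6 / (31.304 × 10⁻⁵) = 271,634,935
N ≈ √271,634,935 ≈ 16,481.4

16480 RPM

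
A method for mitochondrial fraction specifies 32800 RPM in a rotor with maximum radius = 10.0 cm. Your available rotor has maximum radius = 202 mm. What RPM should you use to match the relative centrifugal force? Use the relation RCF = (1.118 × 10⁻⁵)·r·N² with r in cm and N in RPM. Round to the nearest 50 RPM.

RCF = 1.118 × 10⁻⁵ × r × N²
RCF_original = 1.118 × 10⁻⁵ × 10 × (32800)² = 1.118 × 10⁻⁵ × 10 × 1,075,840,000 ≈ 120,278.9 × g
Your rotor: r = 202 mm = 20.2 cm
120,278.9 = 1.118 × 10⁻⁵ × 20.2 × N²
N² = 120,278.9 / (22.5836 × 10⁻⁵) = 532,594,006
N ≈ √532,594,006 ≈ 23,078.0

23100 RPM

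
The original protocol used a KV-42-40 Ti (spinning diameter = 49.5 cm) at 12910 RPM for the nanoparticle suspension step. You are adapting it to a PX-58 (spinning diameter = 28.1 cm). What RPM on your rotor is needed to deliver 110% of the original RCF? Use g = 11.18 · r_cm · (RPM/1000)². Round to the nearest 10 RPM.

17970 RPM

Original rotor: r = 49.5 / 2 = 24.75 cm
RCF_original = 11.18 × 24.75 × (12.91)² = 11.18 × 24.75 × 166.6681 ≈ 46,117.9 × g
Target RCF = 1.1 × 46,117.9 ≈ 50,729.7 × g
Your rotor: r = 28.1 / 2 = 14.05 cm
50,729.7 = 11.18 × 14.05 × (N/1000)²
(N/1000)² = 50,729.7 / 157.079 = 322.9566
N = 1000 × √322.9566 ≈ 17,971.0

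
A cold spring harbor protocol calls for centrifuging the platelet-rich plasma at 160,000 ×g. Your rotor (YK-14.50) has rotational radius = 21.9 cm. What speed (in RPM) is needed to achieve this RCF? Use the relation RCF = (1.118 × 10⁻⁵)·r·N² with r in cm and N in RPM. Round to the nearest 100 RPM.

25600 RPM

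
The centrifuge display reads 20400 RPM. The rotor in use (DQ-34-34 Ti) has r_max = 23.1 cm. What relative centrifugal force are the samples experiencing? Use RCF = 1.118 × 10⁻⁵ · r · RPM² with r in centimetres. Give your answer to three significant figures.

107000 × g

RCF = 1.118 × 10⁻⁵ × 23.1 × (20400)² = 1.118 × 10⁻⁵ × 23.1 × 416,160,000 ≈ 107,476.6 × g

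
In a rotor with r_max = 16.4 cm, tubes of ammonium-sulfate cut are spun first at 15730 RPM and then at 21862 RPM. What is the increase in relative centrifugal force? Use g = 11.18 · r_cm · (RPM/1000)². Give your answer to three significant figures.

≈ 42300 x g

RCF₁ = 11.18 × 16.4 × (15.73)² = 11.18 × 16.4 × 247.4329 ≈ 45,367.3 × g
RCF₂ = 11.18 × 16.4 × (21.862)² = 11.18 × 16.4 × 477.947044 ≈ 87,632.5 × g
Increase = 87,632.5 − 45,367.3 = 42,265.2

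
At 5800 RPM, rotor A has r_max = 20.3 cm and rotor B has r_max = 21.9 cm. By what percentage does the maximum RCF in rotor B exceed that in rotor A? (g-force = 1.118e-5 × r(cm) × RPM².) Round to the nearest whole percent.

At equal RPM, RCF scales linearly with r: ratio = 21.9 / 20.3 = 1.0788.
So rotor B delivers 7.9% more g-force.

8%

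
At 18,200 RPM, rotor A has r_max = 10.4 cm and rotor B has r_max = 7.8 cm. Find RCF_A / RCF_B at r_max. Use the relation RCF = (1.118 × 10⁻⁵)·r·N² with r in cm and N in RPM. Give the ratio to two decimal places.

At fixed N, RCF ∝ r, so RCF_A/RCF_B = r_A/r_B = 10.4 / 7.8 = 1.3333.

1.33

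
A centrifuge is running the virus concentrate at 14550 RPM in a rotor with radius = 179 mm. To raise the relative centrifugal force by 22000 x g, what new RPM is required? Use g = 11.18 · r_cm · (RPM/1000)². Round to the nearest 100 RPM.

r = 179 mm = 17.9 cm
Current RCF = 11.18 × 17.9 × (14.55)² = 11.18 × 17.9 × 211.7025 ≈ 42,366.3 × g
Target RCF = 42,366.3 + 22,000 = 64,366.3 × g
(N/1000)² = 64,366.3 / 200.122 = 321.6353
N = 1000 × √321.6353 ≈ 17,934.2

17900 RPM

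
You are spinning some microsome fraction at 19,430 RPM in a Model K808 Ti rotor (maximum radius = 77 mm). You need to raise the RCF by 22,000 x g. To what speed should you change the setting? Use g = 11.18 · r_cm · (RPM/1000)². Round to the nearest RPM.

r = 77 mm = 7.7 cm
Current RCF = 11.18 × 7.7 × (19.43)² = 11.18 × 7.7 × 377.5249 ≈ 32,499.6 × g
Target RCF = 32,499.6 + 22,000 = 54,499.6 × g
(N/1000)² = 54,499.6 / 86.086 = 633.0832
N = 1000 × √633.0832 ≈ 25,161.1

N₂ ≈ 25161 RPM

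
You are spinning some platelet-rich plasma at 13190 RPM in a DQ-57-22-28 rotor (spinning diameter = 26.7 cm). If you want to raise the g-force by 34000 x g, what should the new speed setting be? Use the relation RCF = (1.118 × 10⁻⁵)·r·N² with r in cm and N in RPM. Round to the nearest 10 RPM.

r = 26.7 / 2 = 13.35 cm
Current RCF = 1.118 × 10⁻⁵ × 13.35 × (13190)² = 1.118 × 10⁻⁵ × 13.35 × 173,976,100 ≈ 25,966.5 × g
Target RCF = 25,966.5 + 34,000 = 59,966.5 × g
N² = 59,966.5 / (14.9253 × 10⁻⁵) = 401,777,519
N ≈ √401,777,519 ≈ 20,044.4

20040 RPM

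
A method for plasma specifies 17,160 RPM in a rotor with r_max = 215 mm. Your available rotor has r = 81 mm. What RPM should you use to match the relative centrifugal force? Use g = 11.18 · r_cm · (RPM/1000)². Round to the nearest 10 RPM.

Original rotor: r = 215 mm = 21.5 cm
RCF = 11.18 × r × (N/1000)²
RCF_original = 11.18 × 21.5 × (17.16)² = 11.18 × 21.5 × 294.4656 ≈ 70,780.7 × g
Your rotor: r = 81 mm = 8.1 cm
70,780.7 = 11.18 × 8.1 × (N/1000)²
(N/1000)² = 70,780.7 / 90.558 = 781.6063
N = 1000 × √781.6063 ≈ 27,957.2

≈ 27960 RPM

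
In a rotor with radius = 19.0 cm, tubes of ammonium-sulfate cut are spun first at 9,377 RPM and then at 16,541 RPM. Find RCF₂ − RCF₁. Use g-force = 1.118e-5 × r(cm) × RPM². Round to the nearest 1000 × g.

RCF₁ = 1.118 × 10⁻⁵ × 19 × (9377)² = 1.118 × 10⁻⁵ × 19 × 87,928,129 ≈ 18,677.7 × g
RCF₂ = 1.118 × 10⁻⁵ × 19 × (16541)² = 1.118 × 10⁻⁵ × 19 × 273,604,681 ≈ 58,119.1 × g
Increase = 58,119.1 − 18,677.7 = 39,441.4

39000 ×g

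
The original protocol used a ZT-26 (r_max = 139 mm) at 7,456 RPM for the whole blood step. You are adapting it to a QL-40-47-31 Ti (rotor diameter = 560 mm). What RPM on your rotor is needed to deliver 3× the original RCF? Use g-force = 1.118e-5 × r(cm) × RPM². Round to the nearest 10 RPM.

9100 RPM

Original rotor: r = 139 mm = 13.9 cm
RCF_original = 1.118 × 10⁻⁵ × 13.9 × (7456)² = 1.118 × 10⁻⁵ × 13.9 × 55,591,936 ≈ 8,639.1 × g
Target RCF = 3 × 8,639.1 ≈ 25,917.3 × g
Your rotor: r = 560 mm / 2 = 280 mm = 28 cm
25,917.3 = 1.118 × 10⁻⁵ × 28 × N²
N² = 25,917.3 / (31.304 × 10⁻⁵) = 82,792,295
N ≈ √82,792,295 ≈ 9,099.0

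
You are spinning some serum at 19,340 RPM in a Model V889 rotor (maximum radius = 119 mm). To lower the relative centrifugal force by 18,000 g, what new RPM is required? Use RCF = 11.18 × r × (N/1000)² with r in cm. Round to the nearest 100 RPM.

r = 119 mm = 11.9 cm
Current RCF = 11.18 × 11.9 × (19.34)² = 11.18 × 11.9 × 374.0356 ≈ 49,762.4 × g
Target RCF = 49,762.4 − 18,000 = 31,762.4 × g
(N/1000)² = 31,762.4 / 133.042 = 238.7396
N = 1000 × √238.7396 ≈ 15,451.2

15500 RPM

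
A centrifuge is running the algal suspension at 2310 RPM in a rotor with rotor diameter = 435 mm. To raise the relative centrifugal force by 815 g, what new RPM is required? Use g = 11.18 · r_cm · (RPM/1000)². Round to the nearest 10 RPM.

2950 RPM

r = 435 mm / 2 = 217.5 mm = 21.75 cm
Current RCF = 11.18 × 21.75 × (2.31)² = 11.18 × 21.75 × 5.3361 ≈ 1,297.6 × g
Target RCF = 1,297.6 + 815 = 2,112.6 × g
(N/1000)² = 2,112.6 / 243.165 = 8.687928
N = 1000 × √8.687928 ≈ 2,947.5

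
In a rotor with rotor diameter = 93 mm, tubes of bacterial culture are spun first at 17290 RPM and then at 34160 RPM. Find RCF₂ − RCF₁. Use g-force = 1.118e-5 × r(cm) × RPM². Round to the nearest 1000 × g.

r = 93 mm / 2 = 46.5 mm = 4.65 cm
RCF₁ = 1.118 × 10⁻⁵ × 4.65 × (17290)² = 1.118 × 10⁻⁵ × 4.65 × 298,944,100 ≈ 15,541.2 × g
RCF₂ = 1.118 × 10⁻⁵ × 4.65 × (34160)² = 1.118 × 10⁻⁵ × 4.65 × 1,166,905,600 ≈ 60,663.9 × g
Increase = 60,663.9 − 15,541.2 = 45,122.7

45000 g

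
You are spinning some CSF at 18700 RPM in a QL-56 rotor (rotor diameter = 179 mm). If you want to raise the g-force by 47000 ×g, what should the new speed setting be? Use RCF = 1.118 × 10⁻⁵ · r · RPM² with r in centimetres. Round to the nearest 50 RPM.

r = 179 mm / 2 = 89.5 mm = 8.95 cm
Current RCF = 1.118 × 10⁻⁵ × 8.95 × (18700)² = 1.118 × 10⁻⁵ × 8.95 × 349,690,000 ≈ 34,990.3 × g
Target RCF = 34,990.3 + 47,000 = 81,990.3 × g
N² = 81,990.3 / (10.0061 × 10⁻⁵) = 819,403,164
N ≈ √819,403,164 ≈ 28,625.2

≈ 28650 RPM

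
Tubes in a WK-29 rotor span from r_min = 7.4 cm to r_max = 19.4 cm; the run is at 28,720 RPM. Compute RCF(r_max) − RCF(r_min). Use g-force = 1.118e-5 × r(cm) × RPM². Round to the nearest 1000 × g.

≈ 111000 × g

RCF_max = 1.118 × 10⁻⁵ × 19.4 × (28720)² = 1.118 × 10⁻⁵ × 19.4 × 824,838,400 ≈ 178,900.9 × g
RCF_min = 1.118 × 10⁻⁵ × 7.4 × (28720)² = 1.118 × 10⁻⁵ × 7.4 × 824,838,400 ≈ 68,240.5 × g
ΔRCF = 178,900.9 − 68,240.5 = 110,660.4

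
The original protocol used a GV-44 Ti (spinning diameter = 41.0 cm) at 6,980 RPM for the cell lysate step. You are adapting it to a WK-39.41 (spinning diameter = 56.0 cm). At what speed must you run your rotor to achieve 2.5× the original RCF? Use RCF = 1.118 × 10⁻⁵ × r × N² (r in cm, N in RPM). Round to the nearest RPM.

9443 RPM

Original rotor: r = 41.0 / 2 = 20.5 cm
RCF_original = 1.118 × 10⁻⁵ × 20.5 × (6980)² = 1.118 × 10⁻⁵ × 20.5 × 48,720,400 ≈ 11,166.2 × g
Target RCF = 2.5 × 11,166.2 ≈ 27,915.5 × g
Your rotor: r = 56.0 / 2 = 28 cm
27,915.5 = 1.118 × 10⁻⁵ × 28 × N²
N² = 27,915.5 / (31.304 × 10⁻⁵) = 89,175,505
N ≈ √89,175,505 ≈ 9,443.3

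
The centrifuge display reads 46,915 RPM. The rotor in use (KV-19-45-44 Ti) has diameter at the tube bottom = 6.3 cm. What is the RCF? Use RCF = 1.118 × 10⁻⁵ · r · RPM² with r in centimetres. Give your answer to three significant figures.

RCF ≈ 77500 g

r = 6.3 / 2 = 3.15 cm
RCF = 1.118 × 10⁻⁵ × 3.15 × (46915)² = 1.118 × 10⁻⁵ × 3.15 × 2,201,017,225 ≈ 77,513.2 × g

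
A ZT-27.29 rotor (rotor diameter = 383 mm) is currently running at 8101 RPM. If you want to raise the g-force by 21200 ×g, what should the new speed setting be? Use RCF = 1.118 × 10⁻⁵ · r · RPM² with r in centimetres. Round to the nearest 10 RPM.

r = 383 mm / 2 = 191.5 mm = 19.15 cm
Current RCF = 1.118 × 10⁻⁵ × 19.15 × (8101)² = 1.118 × 10⁻⁵ × 19.15 × 65,626,201 ≈ 14,050.4 × g
Target RCF = 14,050.4 + 21,200 = 35,250.4 × g
N² = 35,250.4 / (21.4097 × 10⁻⁵) = 164,646,866
N ≈ √164,646,866 ≈ 12,831.5

N₂ ≈ 12830 RPM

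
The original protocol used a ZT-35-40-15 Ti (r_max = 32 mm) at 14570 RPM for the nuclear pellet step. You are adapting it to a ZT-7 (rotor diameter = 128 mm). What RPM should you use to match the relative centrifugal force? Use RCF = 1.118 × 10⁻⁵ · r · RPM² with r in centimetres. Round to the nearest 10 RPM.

≈ 10300 RPM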